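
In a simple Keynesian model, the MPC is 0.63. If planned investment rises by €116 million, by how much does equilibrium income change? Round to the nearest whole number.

ΔY ≈ 314

The multiplier is 1/(1 − MPC) = 1/0.37.
ΔY = 116/0.37 = 313.51 ≈ 314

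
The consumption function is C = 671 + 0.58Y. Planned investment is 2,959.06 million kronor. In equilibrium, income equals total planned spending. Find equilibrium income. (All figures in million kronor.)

Y = C + I = 671 + 0.58Y + 2959.06
Y − 0.58Y = 3630.06
0.42Y = 3630.06, so Y = 3630.06/0.42 = 8643

Y = 8643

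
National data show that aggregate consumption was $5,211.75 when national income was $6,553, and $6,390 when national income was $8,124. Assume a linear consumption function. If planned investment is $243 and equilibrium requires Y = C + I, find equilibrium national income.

MPC = (6390 − 5211.75)/(8124 − 6553) = 1178.25/1571 = 0.75
a = 5211.75 − 0.75(6553) = 297
Equilibrium: Y = 297 + 0.75Y + 243
0.25Y = 540, so Y = 540/0.25 = 2160

Y = 2160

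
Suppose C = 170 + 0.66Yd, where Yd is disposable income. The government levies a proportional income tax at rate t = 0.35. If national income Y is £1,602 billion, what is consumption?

C = 857.258

Yd = (1 − 0.35)(1602) = 0.65(1602) = 1041.3
C = 170 + 0.66(1041.3) = 170 + 687.258 = 857.258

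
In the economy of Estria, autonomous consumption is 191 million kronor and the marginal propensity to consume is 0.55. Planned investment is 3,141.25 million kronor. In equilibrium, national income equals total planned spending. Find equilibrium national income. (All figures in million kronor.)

Y = C + I = 191 + 0.55Y + 3141.25
Y − 0.55Y = 3332.25
0.45Y = 3332.25, so Y = 3332.25/0.45 = 7405

Y = 7405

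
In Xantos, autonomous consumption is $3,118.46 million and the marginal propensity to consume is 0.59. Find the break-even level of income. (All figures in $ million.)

Y = 7606

At break-even, C = Y: 3118.46 + 0.59Y = Y
0.41Y = 3118.46, so Y = 3118.46/0.41 = 7606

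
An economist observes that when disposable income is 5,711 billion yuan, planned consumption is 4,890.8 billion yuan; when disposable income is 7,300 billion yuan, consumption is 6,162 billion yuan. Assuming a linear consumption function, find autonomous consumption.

MPC = ΔC/ΔY = (6162 − 4890.8)/(7300 − 5711) = 1271.2/1589 = 0.8
a = C − MPC·Y = 4890.8 − 0.8(5711) = 4890.8 − 4568.8 = 322

a = 322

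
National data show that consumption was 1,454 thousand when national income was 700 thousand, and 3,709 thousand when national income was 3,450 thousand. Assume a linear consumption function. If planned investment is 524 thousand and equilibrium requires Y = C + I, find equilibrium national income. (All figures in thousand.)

MPC = (3709 − 1454)/(3450 − 700) = 2255/2750 = 0.82
a = 1454 − 0.82(700) = 880
Equilibrium: Y = 880 + 0.82Y + 524
0.18Y = 1404, so Y = 1404/0.18 = 7800

Y = 7800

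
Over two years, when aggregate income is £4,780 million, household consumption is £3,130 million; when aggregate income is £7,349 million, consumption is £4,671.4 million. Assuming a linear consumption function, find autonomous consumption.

a = 262

MPC = ΔC/ΔY = (4671.4 − 3130)/(7349 − 4780) = 1541.4/2569 = 0.6
a = C − MPC·Y = 3130 − 0.6(4780) = 3130 − 2868 = 262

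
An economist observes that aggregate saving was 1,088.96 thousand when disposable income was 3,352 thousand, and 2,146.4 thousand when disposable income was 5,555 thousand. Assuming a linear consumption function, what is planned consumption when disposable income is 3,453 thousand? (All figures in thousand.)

MPS = ΔS/ΔY = (2146.4 − 1088.96)/(5555 − 3352) = 1057.44/2203 = 0.48
MPC = 1 − MPS = 0.52
Autonomous saving = 1088.96 − 0.48(3352) = -520, so a = 520
C = 520 + 0.52(3453) = 520 + 1795.56 = 2315.56

C = 2315.56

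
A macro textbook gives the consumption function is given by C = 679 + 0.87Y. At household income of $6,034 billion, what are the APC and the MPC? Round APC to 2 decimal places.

APC = 0.98; MPC = 0.87

MPC = 0.87 (the slope of the consumption function)
C = 679 + 0.87(6034) = 5928.58, so APC = 5928.58/6034 = 0.98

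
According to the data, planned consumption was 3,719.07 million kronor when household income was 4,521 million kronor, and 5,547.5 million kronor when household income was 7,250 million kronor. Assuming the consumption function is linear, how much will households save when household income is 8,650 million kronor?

MPC = (5547.5 − 3719.07)/(7250 − 4521) = 1828.43/2729 = 0.67
a = 3719.07 − 0.67(4521) = 3719.07 − 3029.07 = 690
C = 690 + 0.67(8650) = 6485.5
S = 8650 − 6485.5 = 2164.5

S = 2164.5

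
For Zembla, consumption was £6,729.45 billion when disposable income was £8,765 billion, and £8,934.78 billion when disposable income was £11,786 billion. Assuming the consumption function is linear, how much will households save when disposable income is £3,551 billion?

MPC = (8934.78 − 6729.45)/(11786 − 8765) = 2205.33/3021 = 0.73
a = 6729.45 − 0.73(8765) = 6729.45 − 6398.45 = 331
C = 331 + 0.73(3551) = 2923.23
S = 3551 − 2923.23 = 627.77

S = 627.77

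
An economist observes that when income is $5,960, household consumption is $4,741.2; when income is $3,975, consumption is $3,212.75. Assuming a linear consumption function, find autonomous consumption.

a = 152

MPC = ΔC/ΔY = (4741.2 − 3212.75)/(5960 − 3975) = 1528.45/1985 = 0.77
a = C − MPC·Y = 3212.75 − 0.77(3975) = 3212.75 − 3060.75 = 152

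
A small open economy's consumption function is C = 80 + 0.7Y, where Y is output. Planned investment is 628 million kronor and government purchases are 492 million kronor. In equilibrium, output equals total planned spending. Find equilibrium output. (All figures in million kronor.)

Y = C + I + G = 80 + 0.7Y + 628 + 492
Y − 0.7Y = 1200
0.3Y = 1200, so Y = 1200/0.3 = 4000

Y = 4000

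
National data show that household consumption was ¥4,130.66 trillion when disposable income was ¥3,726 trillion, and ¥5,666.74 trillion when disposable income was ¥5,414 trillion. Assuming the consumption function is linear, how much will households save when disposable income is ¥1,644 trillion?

MPC = (5666.74 − 4130.66)/(5414 − 3726) = 1536.08/1688 = 0.91
a = 4130.66 − 0.91(3726) = 4130.66 − 3390.66 = 740
C = 740 + 0.91(1644) = 2236.04
S = 1644 − 2236.04 = -592.04

S = -592.04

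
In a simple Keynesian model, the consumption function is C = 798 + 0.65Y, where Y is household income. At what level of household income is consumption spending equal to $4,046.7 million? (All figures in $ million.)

Y = 4998

798 + 0.65Y = 4046.7
0.65Y = 3248.7, so Y = 3248.7/0.65 = 4998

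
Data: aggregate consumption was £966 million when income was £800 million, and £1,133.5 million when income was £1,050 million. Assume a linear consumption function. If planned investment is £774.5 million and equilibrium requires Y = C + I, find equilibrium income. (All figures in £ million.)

MPC = (1133.5 − 966)/(1050 − 800) = 167.5/250 = 0.67
a = 966 − 0.67(800) = 430
Equilibrium: Y = 430 + 0.67Y + 774.5
0.33Y = 1204.5, so Y = 1204.5/0.33 = 3650

Y = 3650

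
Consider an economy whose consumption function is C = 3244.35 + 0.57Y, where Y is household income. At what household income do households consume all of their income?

Y = 7545

At break-even, C = Y: 3244.35 + 0.57Y = Y
0.43Y = 3244.35, so Y = 3244.35/0.43 = 7545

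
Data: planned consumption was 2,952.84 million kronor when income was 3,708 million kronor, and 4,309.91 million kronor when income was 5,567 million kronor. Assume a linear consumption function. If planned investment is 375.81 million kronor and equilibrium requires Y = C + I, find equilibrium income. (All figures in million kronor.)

Y = 2303

MPC = (4309.91 − 2952.84)/(5567 − 3708) = 1357.07/1859 = 0.73
a = 2952.84 − 0.73(3708) = 246
Equilibrium: Y = 246 + 0.73Y + 375.81
0.27Y = 621.81, so Y = 621.81/0.27 = 2303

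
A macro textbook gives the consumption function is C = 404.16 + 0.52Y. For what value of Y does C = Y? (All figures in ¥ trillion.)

Y = 842

At break-even, C = Y: 404.16 + 0.52Y = Y
0.48Y = 404.16, so Y = 404.16/0.48 = 842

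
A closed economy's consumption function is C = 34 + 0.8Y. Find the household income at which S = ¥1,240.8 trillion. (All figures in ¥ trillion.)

S = Y − C = -34 + 0.2Y
-34 + 0.2Y = 1240.8, so 0.2Y = 1274.8 and Y = 6374

Y = 6374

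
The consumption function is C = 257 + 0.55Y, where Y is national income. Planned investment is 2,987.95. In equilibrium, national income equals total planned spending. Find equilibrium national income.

Y = 7211

Y = C + I = 257 + 0.55Y + 2987.95
Y − 0.55Y = 3244.95
0.45Y = 3244.95, so Y = 3244.95/0.45 = 7211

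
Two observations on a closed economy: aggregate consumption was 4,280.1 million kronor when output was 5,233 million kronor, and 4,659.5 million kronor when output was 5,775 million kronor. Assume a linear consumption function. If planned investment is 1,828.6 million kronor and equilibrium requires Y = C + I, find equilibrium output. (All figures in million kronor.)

MPC = (4659.5 − 4280.1)/(5775 − 5233) = 379.4/542 = 0.7
a = 4280.1 − 0.7(5233) = 617
Equilibrium: Y = 617 + 0.7Y + 1828.6
0.3Y = 2445.6, so Y = 2445.6/0.3 = 8152

Y = 8152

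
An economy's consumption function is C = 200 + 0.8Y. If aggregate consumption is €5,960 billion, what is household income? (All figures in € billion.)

200 + 0.8Y = 5960
0.8Y = 5760, so Y = 5760/0.8 = 7200

Y = 7200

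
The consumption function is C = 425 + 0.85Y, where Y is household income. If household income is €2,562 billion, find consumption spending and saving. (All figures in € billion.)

C = 2602.7; S = -40.7

C = 425 + 0.85(2562) = 425 + 2177.7 = 2602.7
S = Y − C = 2562 − 2602.7 = -40.7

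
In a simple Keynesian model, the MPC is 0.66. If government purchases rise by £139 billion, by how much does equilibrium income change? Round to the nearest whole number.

The multiplier is 1/(1 − MPC) = 1/0.34.
ΔY = 139/0.34 = 408.82 ≈ 409

ΔY ≈ 409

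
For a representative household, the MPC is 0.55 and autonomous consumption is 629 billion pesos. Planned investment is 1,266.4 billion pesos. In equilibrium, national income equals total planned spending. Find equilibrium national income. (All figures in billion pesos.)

Y = 4212

Y = C + I = 629 + 0.55Y + 1266.4
Y − 0.55Y = 1895.4
0.45Y = 1895.4, so Y = 1895.4/0.45 = 4212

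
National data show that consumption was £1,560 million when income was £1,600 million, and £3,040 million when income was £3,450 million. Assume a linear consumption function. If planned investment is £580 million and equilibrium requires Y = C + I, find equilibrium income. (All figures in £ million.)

Y = 4300

MPC = (3040 − 1560)/(3450 − 1600) = 1480/1850 = 0.8
a = 1560 − 0.8(1600) = 280
Equilibrium: Y = 280 + 0.8Y + 580
0.2Y = 860, so Y = 860/0.2 = 4300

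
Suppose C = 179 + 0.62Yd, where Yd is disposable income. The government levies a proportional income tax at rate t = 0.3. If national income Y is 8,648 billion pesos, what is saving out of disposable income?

Yd = (1 − 0.3)(8648) = 0.7(8648) = 6053.6
C = 179 + 0.62(6053.6) = 179 + 3753.232 = 3932.232
S = Yd − C = 6053.6 − 3932.232 = 2121.368

S = 2121.368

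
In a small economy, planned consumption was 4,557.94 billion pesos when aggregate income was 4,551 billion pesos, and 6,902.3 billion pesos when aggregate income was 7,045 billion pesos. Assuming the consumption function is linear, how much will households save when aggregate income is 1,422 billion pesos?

MPC = (6902.3 − 4557.94)/(7045 − 4551) = 2344.36/2494 = 0.94
a = 4557.94 − 0.94(4551) = 4557.94 − 4277.94 = 280
C = 280 + 0.94(1422) = 1616.68
S = 1422 − 1616.68 = -194.68

S = -194.68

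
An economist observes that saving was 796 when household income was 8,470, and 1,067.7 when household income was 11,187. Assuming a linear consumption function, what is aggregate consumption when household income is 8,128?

C = 7366.2

MPS = ΔS/ΔY = (1067.7 − 796)/(11187 − 8470) = 271.7/2717 = 0.1
MPC = 1 − MPS = 0.9
Autonomous saving = 796 − 0.1(8470) = -51, so a = 51
C = 51 + 0.9(8128) = 51 + 7315.2 = 7366.2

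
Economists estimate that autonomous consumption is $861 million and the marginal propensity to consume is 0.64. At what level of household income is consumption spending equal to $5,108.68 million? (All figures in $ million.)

861 + 0.64Y = 5108.68
0.64Y = 4247.68, so Y = 4247.68/0.64 = 6637

Y = 6637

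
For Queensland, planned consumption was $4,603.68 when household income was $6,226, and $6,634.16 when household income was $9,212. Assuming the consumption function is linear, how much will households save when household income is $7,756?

MPC = (6634.16 − 4603.68)/(9212 − 6226) = 2030.48/2986 = 0.68
a = 4603.68 − 0.68(6226) = 4603.68 − 4233.68 = 370
C = 370 + 0.68(7756) = 5644.08
S = 7756 − 5644.08 = 2111.92

S = 2111.92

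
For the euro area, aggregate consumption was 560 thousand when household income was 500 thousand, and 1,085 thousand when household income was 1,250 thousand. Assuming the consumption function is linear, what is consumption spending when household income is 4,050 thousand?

MPC = (1085 − 560)/(1250 − 500) = 525/750 = 0.7
a = 560 − 0.7(500) = 560 − 350 = 210
C = 210 + 0.7(4050) = 210 + 2835 = 3045

C = 3045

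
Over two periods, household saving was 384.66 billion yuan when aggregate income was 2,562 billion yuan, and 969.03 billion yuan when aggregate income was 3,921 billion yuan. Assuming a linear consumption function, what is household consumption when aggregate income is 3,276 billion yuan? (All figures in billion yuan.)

C = 2584.32

MPS = ΔS/ΔY = (969.03 − 384.66)/(3921 − 2562) = 584.37/1359 = 0.43
MPC = 1 − MPS = 0.57
Autonomous saving = 384.66 − 0.43(2562) = -717, so a = 717
C = 717 + 0.57(3276) = 717 + 1867.32 = 2584.32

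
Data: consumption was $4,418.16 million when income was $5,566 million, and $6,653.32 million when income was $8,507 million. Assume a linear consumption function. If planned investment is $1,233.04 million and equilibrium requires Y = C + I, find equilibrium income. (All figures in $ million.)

Y = 5921

MPC = (6653.32 − 4418.16)/(8507 − 5566) = 2235.16/2941 = 0.76
a = 4418.16 − 0.76(5566) = 188
Equilibrium: Y = 188 + 0.76Y + 1233.04
0.24Y = 1421.04, so Y = 1421.04/0.24 = 5921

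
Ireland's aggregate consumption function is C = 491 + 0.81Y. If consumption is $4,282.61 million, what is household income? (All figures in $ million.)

491 + 0.81Y = 4282.61
0.81Y = 3791.61, so Y = 3791.61/0.81 = 4681

Y = 4681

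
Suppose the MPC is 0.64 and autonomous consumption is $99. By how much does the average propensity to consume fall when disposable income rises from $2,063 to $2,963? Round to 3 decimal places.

ΔAPC = 0.015

At Y = 2063: C = 99 + 0.64(2063) = 1419.32, APC = 1419.32/2063 = 0.6880
At Y = 2963: C = 1995.32, APC = 1995.32/2963 = 0.6734
Fall in APC = 0.6880 − 0.6734 = 0.0146 ≈ 0.015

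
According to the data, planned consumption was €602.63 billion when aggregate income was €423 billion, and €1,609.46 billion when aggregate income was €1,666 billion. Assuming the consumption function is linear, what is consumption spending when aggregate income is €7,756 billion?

MPC = (1609.46 − 602.63)/(1666 − 423) = 1006.83/1243 = 0.81
a = 602.63 − 0.81(423) = 602.63 − 342.63 = 260
C = 260 + 0.81(7756) = 260 + 6282.36 = 6542.36

C = 6542.36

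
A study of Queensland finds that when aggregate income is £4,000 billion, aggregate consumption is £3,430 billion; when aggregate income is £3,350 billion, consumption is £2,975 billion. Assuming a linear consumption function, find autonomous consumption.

MPC = ΔC/ΔY = (3430 − 2975)/(4000 − 3350) = 455/650 = 0.7
a = C − MPC·Y = 2975 − 0.7(3350) = 2975 − 2345 = 630

a = 630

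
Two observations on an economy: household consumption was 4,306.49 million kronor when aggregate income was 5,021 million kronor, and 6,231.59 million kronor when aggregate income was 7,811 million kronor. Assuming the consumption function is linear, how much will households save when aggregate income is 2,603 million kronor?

MPC = (6231.59 − 4306.49)/(7811 − 5021) = 1925.1/2790 = 0.69
a = 4306.49 − 0.69(5021) = 4306.49 − 3464.49 = 842
C = 842 + 0.69(2603) = 2638.07
S = 2603 − 2638.07 = -35.07

S = -35.07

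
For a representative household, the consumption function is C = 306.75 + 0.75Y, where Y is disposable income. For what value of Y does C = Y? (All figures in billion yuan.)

At break-even, C = Y: 306.75 + 0.75Y = Y
0.25Y = 306.75, so Y = 306.75/0.25 = 1227

Y = 1227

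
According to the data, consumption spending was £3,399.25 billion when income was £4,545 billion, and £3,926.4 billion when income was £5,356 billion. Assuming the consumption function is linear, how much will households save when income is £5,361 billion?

S = 1431.35

MPC = (3926.4 − 3399.25)/(5356 − 4545) = 527.15/811 = 0.65
a = 3399.25 − 0.65(4545) = 3399.25 − 2954.25 = 445
C = 445 + 0.65(5361) = 3929.65
S = 5361 − 3929.65 = 1431.35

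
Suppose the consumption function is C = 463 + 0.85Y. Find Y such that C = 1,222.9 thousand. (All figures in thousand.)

Y = 894

463 + 0.85Y = 1222.9
0.85Y = 759.9, so Y = 759.9/0.85 = 894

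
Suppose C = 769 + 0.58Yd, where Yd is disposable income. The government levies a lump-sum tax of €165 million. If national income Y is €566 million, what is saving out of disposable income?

S = -600.58

Yd = Y − T = 566 − 165 = 401
C = 769 + 0.58(401) = 769 + 232.58 = 1001.58
S = Yd − C = 401 − 1001.58 = -600.58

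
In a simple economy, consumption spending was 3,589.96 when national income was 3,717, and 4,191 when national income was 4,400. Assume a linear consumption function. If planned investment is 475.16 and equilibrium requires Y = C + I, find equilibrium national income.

Y = 6618

MPC = (4191 − 3589.96)/(4400 − 3717) = 601.04/683 = 0.88
a = 3589.96 − 0.88(3717) = 319
Equilibrium: Y = 319 + 0.88Y + 475.16
0.12Y = 794.16, so Y = 794.16/0.12 = 6618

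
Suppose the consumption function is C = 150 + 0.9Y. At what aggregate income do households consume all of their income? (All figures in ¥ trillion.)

Y = 1500

At break-even, C = Y: 150 + 0.9Y = Y
0.1Y = 150, so Y = 150/0.1 = 1500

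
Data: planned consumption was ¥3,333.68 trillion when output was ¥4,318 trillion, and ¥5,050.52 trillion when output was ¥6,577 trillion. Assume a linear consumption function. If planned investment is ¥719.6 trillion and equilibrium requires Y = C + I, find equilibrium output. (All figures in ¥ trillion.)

Y = 3215

MPC = (5050.52 − 3333.68)/(6577 − 4318) = 1716.84/2259 = 0.76
a = 3333.68 − 0.76(4318) = 52
Equilibrium: Y = 52 + 0.76Y + 719.6
0.24Y = 771.6, so Y = 771.6/0.24 = 3215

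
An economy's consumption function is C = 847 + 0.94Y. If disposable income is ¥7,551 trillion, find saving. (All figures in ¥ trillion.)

C = 847 + 0.94(7551) = 847 + 7097.94 = 7944.94
S = Y − C = 7551 − 7944.94 = -393.94

S = -393.94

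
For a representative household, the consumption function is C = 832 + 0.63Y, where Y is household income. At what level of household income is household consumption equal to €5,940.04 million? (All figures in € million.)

Y = 8108

832 + 0.63Y = 5940.04
0.63Y = 5108.04, so Y = 5108.04/0.63 = 8108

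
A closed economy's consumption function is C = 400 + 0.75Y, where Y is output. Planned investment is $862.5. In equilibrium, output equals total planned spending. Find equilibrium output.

Y = C + I = 400 + 0.75Y + 862.5
Y − 0.75Y = 1262.5
0.25Y = 1262.5, so Y = 1262.5/0.25 = 5050

Y = 5050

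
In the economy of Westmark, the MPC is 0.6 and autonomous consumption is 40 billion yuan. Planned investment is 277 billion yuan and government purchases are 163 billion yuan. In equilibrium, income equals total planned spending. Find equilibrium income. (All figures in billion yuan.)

Y = 1200

Y = C + I + G = 40 + 0.6Y + 277 + 163
Y − 0.6Y = 480
0.4Y = 480, so Y = 480/0.4 = 1200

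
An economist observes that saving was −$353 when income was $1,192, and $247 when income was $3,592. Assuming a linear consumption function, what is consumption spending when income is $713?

MPS = ΔS/ΔY = (247 − (-353))/(3592 − 1192) = 600/2400 = 0.25
MPC = 1 − MPS = 0.75
Autonomous saving = -353 − 0.25(1192) = -651, so a = 651
C = 651 + 0.75(713) = 651 + 534.75 = 1185.75

C = 1185.75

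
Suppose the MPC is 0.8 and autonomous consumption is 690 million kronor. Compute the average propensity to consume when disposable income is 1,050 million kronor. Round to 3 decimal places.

APC = 1.457

C = 690 + 0.8(1050) = 1530
APC = C/Y = 1530/1050 = 1.457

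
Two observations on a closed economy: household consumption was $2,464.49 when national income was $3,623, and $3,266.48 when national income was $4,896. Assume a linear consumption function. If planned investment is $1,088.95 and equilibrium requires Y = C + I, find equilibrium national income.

Y = 3435

MPC = (3266.48 − 2464.49)/(4896 − 3623) = 801.99/1273 = 0.63
a = 2464.49 − 0.63(3623) = 182
Equilibrium: Y = 182 + 0.63Y + 1088.95
0.37Y = 1270.95, so Y = 1270.95/0.37 = 3435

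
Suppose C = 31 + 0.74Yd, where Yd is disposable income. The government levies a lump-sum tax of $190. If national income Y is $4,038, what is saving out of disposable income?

S = 969.48

Yd = Y − T = 4038 − 190 = 3848
C = 31 + 0.74(3848) = 31 + 2847.52 = 2878.52
S = Yd − C = 3848 − 2878.52 = 969.48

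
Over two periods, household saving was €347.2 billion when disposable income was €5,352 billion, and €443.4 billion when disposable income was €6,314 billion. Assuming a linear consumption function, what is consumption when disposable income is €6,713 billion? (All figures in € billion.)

C = 6229.7

MPS = ΔS/ΔY = (443.4 − 347.2)/(6314 − 5352) = 96.2/962 = 0.1
MPC = 1 − MPS = 0.9
Autonomous saving = 347.2 − 0.1(5352) = -188, so a = 188
C = 188 + 0.9(6713) = 188 + 6041.7 = 6229.7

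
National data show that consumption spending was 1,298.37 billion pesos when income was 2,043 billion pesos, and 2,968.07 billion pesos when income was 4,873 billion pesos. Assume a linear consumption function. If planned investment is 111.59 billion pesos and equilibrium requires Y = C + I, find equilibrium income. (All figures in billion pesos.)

Y = 499

MPC = (2968.07 − 1298.37)/(4873 − 2043) = 1669.7/2830 = 0.59
a = 1298.37 − 0.59(2043) = 93
Equilibrium: Y = 93 + 0.59Y + 111.59
0.41Y = 204.59, so Y = 204.59/0.41 = 499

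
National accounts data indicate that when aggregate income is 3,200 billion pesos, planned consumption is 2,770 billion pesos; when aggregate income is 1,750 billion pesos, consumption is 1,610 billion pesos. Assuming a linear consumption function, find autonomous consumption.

a = 210

MPC = ΔC/ΔY = (2770 − 1610)/(3200 − 1750) = 1160/1450 = 0.8
a = C − MPC·Y = 1610 − 0.8(1750) = 1610 − 1400 = 210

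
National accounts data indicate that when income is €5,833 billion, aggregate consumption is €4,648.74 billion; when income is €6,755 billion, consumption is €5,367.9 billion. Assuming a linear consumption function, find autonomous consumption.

a = 99

MPC = ΔC/ΔY = (5367.9 − 4648.74)/(6755 − 5833) = 719.16/922 = 0.78
a = C − MPC·Y = 4648.74 − 0.78(5833) = 4648.74 − 4549.74 = 99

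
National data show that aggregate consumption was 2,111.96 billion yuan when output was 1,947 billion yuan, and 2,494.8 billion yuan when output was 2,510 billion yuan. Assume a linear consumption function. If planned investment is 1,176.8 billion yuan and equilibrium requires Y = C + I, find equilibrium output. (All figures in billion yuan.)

MPC = (2494.8 − 2111.96)/(2510 − 1947) = 382.84/563 = 0.68
a = 2111.96 − 0.68(1947) = 788
Equilibrium: Y = 788 + 0.68Y + 1176.8
0.32Y = 1964.8, so Y = 1964.8/0.32 = 6140

Y = 6140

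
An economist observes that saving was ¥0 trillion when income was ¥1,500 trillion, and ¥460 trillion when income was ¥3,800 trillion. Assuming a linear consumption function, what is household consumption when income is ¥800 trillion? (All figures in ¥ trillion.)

C = 940

MPS = ΔS/ΔY = (460 − 0)/(3800 − 1500) = 460/2300 = 0.2
MPC = 1 − MPS = 0.8
Autonomous saving = 0 − 0.2(1500) = -300, so a = 300
C = 300 + 0.8(800) = 300 + 640 = 940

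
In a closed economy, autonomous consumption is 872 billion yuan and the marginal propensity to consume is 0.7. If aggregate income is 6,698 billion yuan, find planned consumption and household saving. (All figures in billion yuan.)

C = 872 + 0.7(6698) = 872 + 4688.6 = 5560.6
S = Y − C = 6698 − 5560.6 = 1137.4

C = 5560.6; S = 1137.4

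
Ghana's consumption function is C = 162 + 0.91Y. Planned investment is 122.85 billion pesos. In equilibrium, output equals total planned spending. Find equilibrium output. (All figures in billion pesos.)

Y = 3165

Y = C + I = 162 + 0.91Y + 122.85
Y − 0.91Y = 284.85
0.09Y = 284.85, so Y = 284.85/0.09 = 3165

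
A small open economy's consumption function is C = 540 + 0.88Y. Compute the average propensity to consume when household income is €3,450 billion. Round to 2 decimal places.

C = 540 + 0.88(3450) = 3576
APC = C/Y = 3576/3450 = 1.04

APC = 1.04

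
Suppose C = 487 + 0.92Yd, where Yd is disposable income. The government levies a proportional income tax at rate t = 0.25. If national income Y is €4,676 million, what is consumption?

C = 3713.44

Yd = (1 − 0.25)(4676) = 0.75(4676) = 3507
C = 487 + 0.92(3507) = 487 + 3226.44 = 3713.44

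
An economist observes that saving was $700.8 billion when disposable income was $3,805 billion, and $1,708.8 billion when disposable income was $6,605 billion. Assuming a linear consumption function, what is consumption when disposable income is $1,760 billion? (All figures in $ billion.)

C = 1795.4

MPS = ΔS/ΔY = (1708.8 − 700.8)/(6605 − 3805) = 1008/2800 = 0.36
MPC = 1 − MPS = 0.64
Autonomous saving = 700.8 − 0.36(3805) = -669, so a = 669
C = 669 + 0.64(1760) = 669 + 1126.4 = 1795.4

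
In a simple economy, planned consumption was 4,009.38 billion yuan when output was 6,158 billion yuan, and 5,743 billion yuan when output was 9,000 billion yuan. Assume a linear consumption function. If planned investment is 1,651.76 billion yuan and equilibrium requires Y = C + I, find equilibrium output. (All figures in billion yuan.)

Y = 4884

MPC = (5743 − 4009.38)/(9000 − 6158) = 1733.62/2842 = 0.61
a = 4009.38 − 0.61(6158) = 253
Equilibrium: Y = 253 + 0.61Y + 1651.76
0.39Y = 1904.76, so Y = 1904.76/0.39 = 4884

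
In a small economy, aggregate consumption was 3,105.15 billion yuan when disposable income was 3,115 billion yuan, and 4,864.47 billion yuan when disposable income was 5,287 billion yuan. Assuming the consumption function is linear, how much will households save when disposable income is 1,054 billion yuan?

MPC = (4864.47 − 3105.15)/(5287 − 3115) = 1759.32/2172 = 0.81
a = 3105.15 − 0.81(3115) = 3105.15 − 2523.15 = 582
C = 582 + 0.81(1054) = 1435.74
S = 1054 − 1435.74 = -381.74

S = -381.74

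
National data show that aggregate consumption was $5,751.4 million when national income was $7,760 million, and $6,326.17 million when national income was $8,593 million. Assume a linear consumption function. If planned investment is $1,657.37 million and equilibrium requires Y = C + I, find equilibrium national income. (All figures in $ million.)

MPC = (6326.17 − 5751.4)/(8593 − 7760) = 574.77/833 = 0.69
a = 5751.4 − 0.69(7760) = 397
Equilibrium: Y = 397 + 0.69Y + 1657.37
0.31Y = 2054.37, so Y = 2054.37/0.31 = 6627

Y = 6627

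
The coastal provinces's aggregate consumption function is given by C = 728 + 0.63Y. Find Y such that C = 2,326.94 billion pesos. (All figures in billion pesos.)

Y = 2538

728 + 0.63Y = 2326.94
0.63Y = 1598.94, so Y = 1598.94/0.63 = 2538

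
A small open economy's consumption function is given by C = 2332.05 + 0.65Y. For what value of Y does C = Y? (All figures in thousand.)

At break-even, C = Y: 2332.05 + 0.65Y = Y
0.35Y = 2332.05, so Y = 2332.05/0.35 = 6663

Y = 6663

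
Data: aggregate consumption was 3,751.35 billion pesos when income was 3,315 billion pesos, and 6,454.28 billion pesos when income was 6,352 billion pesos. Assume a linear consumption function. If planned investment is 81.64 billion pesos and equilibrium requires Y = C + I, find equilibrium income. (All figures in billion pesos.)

Y = 8024

MPC = (6454.28 − 3751.35)/(6352 − 3315) = 2702.93/3037 = 0.89
a = 3751.35 − 0.89(3315) = 801
Equilibrium: Y = 801 + 0.89Y + 81.64
0.11Y = 882.64, so Y = 882.64/0.11 = 8024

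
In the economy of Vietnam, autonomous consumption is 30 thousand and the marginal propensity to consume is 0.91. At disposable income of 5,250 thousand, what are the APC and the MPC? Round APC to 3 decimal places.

MPC = 0.91 (the slope of the consumption function)
C = 30 + 0.91(5250) = 4807.5, so APC = 4807.5/5250 = 0.916

APC = 0.916; MPC = 0.91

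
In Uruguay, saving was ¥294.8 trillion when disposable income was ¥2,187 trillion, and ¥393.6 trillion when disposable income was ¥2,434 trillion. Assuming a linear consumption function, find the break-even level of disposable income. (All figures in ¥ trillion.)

Y = 1450

MPS = ΔS/ΔY = (393.6 − 294.8)/(2434 − 2187) = 98.8/247 = 0.4
MPC = 1 − MPS = 0.6
From S(2187) = 294.8: −a + 0.4(2187) = 294.8, so a = 874.8 − 294.8 = 580
Break-even (S = 0): Y = a/MPS = 580/0.4 = 1450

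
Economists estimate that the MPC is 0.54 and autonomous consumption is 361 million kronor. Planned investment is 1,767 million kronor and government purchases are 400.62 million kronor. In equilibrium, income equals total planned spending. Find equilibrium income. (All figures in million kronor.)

Y = C + I + G = 361 + 0.54Y + 1767 + 400.62
Y − 0.54Y = 2528.62
0.46Y = 2528.62, so Y = 2528.62/0.46 = 5497

Y = 5497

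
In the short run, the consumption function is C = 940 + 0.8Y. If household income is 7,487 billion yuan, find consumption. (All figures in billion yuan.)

C = 6929.6

C = 940 + 0.8(7487) = 940 + 5989.6 = 6929.6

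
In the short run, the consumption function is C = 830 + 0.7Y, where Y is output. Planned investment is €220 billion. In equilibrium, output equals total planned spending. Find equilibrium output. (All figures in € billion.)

Y = C + I = 830 + 0.7Y + 220
Y − 0.7Y = 1050
0.3Y = 1050, so Y = 1050/0.3 = 3500

Y = 3500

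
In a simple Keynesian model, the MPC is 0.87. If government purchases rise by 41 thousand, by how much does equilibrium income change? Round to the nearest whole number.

ΔY ≈ 315

The multiplier is 1/(1 − MPC) = 1/0.13.
ΔY = 41/0.13 = 315.38 ≈ 315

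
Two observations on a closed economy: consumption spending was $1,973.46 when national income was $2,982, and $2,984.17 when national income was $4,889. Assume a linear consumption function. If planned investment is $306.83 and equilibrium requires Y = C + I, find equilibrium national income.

MPC = (2984.17 − 1973.46)/(4889 − 2982) = 1010.71/1907 = 0.53
a = 1973.46 − 0.53(2982) = 393
Equilibrium: Y = 393 + 0.53Y + 306.83
0.47Y = 699.83, so Y = 699.83/0.47 = 1489

Y = 1489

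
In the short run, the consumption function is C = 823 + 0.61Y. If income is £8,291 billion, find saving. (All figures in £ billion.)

S = 2410.49

C = 823 + 0.61(8291) = 823 + 5057.51 = 5880.51
S = Y − C = 8291 − 5880.51 = 2410.49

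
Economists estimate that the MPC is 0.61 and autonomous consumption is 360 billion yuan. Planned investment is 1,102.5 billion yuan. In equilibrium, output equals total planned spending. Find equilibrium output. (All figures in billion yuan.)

Y = 3750

Y = C + I = 360 + 0.61Y + 1102.5
Y − 0.61Y = 1462.5
0.39Y = 1462.5, so Y = 1462.5/0.39 = 3750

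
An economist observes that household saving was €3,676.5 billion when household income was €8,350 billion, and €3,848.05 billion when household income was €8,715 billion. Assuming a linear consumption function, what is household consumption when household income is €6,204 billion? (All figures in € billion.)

C = 3536.12

MPS = ΔS/ΔY = (3848.05 − 3676.5)/(8715 − 8350) = 171.55/365 = 0.47
MPC = 1 − MPS = 0.53
Autonomous saving = 3676.5 − 0.47(8350) = -248, so a = 248
C = 248 + 0.53(6204) = 248 + 3288.12 = 3536.12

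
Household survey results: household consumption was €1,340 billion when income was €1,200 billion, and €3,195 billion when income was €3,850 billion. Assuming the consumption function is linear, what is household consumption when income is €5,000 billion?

C = 4000

MPC = (3195 − 1340)/(3850 − 1200) = 1855/2650 = 0.7
a = 1340 − 0.7(1200) = 1340 − 840 = 500
C = 500 + 0.7(5000) = 500 + 3500 = 4000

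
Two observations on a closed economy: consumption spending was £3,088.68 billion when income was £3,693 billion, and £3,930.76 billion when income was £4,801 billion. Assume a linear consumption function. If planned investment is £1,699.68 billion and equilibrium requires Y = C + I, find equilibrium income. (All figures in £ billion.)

Y = 8257

MPC = (3930.76 − 3088.68)/(4801 − 3693) = 842.08/1108 = 0.76
a = 3088.68 − 0.76(3693) = 282
Equilibrium: Y = 282 + 0.76Y + 1699.68
0.24Y = 1981.68, so Y = 1981.68/0.24 = 8257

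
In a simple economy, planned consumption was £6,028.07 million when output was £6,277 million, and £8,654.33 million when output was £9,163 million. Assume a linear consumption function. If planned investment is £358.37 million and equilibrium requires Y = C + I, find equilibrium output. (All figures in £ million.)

MPC = (8654.33 − 6028.07)/(9163 − 6277) = 2626.26/2886 = 0.91
a = 6028.07 − 0.91(6277) = 316
Equilibrium: Y = 316 + 0.91Y + 358.37
0.09Y = 674.37, so Y = 674.37/0.09 = 7493

Y = 7493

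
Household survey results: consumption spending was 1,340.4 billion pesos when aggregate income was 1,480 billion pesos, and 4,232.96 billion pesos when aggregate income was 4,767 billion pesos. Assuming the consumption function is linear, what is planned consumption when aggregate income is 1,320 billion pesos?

C = 1199.6

MPC = (4232.96 − 1340.4)/(4767 − 1480) = 2892.56/3287 = 0.88
a = 1340.4 − 0.88(1480) = 1340.4 − 1302.4 = 38
C = 38 + 0.88(1320) = 38 + 1161.6 = 1199.6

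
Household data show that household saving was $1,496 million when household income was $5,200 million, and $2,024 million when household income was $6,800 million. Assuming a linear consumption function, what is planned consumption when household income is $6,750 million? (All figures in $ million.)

MPS = ΔS/ΔY = (2024 − 1496)/(6800 − 5200) = 528/1600 = 0.33
MPC = 1 − MPS = 0.67
Autonomous saving = 1496 − 0.33(5200) = -220, so a = 220
C = 220 + 0.67(6750) = 220 + 4522.5 = 4742.5

C = 4742.5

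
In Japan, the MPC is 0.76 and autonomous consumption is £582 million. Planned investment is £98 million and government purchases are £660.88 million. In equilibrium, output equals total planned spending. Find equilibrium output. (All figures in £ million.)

Y = C + I + G = 582 + 0.76Y + 98 + 660.88
Y − 0.76Y = 1340.88
0.24Y = 1340.88, so Y = 1340.88/0.24 = 5587

Y = 5587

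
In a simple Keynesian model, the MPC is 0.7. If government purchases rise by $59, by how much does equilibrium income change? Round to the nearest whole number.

ΔY ≈ 197

The multiplier is 1/(1 − MPC) = 1/0.3.
ΔY = 59/0.3 = 196.67 ≈ 197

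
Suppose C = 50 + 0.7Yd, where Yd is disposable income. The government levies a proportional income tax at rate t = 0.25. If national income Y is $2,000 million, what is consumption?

Yd = (1 − 0.25)(2000) = 0.75(2000) = 1500
C = 50 + 0.7(1500) = 50 + 1050 = 1100

C = 1100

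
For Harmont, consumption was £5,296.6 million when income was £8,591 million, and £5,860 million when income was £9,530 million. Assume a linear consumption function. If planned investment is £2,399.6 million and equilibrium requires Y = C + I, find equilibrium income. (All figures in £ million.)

MPC = (5860 − 5296.6)/(9530 − 8591) = 563.4/939 = 0.6
a = 5296.6 − 0.6(8591) = 142
Equilibrium: Y = 142 + 0.6Y + 2399.6
0.4Y = 2541.6, so Y = 2541.6/0.4 = 6354

Y = 6354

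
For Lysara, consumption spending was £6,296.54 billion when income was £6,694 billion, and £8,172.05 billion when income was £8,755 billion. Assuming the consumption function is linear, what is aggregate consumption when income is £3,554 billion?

MPC = (8172.05 − 6296.54)/(8755 − 6694) = 1875.51/2061 = 0.91
a = 6296.54 − 0.91(6694) = 6296.54 − 6091.54 = 205
C = 205 + 0.91(3554) = 205 + 3234.14 = 3439.14

C = 3439.14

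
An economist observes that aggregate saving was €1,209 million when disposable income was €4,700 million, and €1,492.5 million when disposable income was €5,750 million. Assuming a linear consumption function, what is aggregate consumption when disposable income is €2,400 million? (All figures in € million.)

MPS = ΔS/ΔY = (1492.5 − 1209)/(5750 − 4700) = 283.5/1050 = 0.27
MPC = 1 − MPS = 0.73
Autonomous saving = 1209 − 0.27(4700) = -60, so a = 60
C = 60 + 0.73(2400) = 60 + 1752 = 1812

C = 1812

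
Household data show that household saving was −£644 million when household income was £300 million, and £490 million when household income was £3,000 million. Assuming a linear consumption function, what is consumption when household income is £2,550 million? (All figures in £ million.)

MPS = ΔS/ΔY = (490 − (-644))/(3000 − 300) = 1134/2700 = 0.42
MPC = 1 − MPS = 0.58
Autonomous saving = -644 − 0.42(300) = -770, so a = 770
C = 770 + 0.58(2550) = 770 + 1479 = 2249

C = 2249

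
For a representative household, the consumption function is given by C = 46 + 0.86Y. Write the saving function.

S = -46 + 0.14Y

S = Y − C = Y − (46 + 0.86Y) = -46 + (1 − 0.86)Y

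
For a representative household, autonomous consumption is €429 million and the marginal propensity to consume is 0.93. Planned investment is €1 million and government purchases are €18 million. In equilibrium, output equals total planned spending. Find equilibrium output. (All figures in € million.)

Y = 6400

Y = C + I + G = 429 + 0.93Y + 1 + 18
Y − 0.93Y = 448
0.07Y = 448, so Y = 448/0.07 = 6400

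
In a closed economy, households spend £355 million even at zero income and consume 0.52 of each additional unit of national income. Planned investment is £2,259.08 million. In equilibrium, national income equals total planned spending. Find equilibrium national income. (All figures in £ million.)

Y = C + I = 355 + 0.52Y + 2259.08
Y − 0.52Y = 2614.08
0.48Y = 2614.08, so Y = 2614.08/0.48 = 5446

Y = 5446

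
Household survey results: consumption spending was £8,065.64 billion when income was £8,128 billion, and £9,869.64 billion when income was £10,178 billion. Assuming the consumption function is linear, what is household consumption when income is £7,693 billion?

MPC = (9869.64 − 8065.64)/(10178 − 8128) = 1804/2050 = 0.88
a = 8065.64 − 0.88(8128) = 8065.64 − 7152.64 = 913
C = 913 + 0.88(7693) = 913 + 6769.84 = 7682.84

C = 7682.84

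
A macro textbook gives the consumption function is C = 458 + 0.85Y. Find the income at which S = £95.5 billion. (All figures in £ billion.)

Y = 3690

S = Y − C = -458 + 0.15Y
-458 + 0.15Y = 95.5, so 0.15Y = 553.5 and Y = 3690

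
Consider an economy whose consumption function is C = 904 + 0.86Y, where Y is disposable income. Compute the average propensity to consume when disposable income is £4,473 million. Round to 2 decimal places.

APC = 1.06

C = 904 + 0.86(4473) = 4750.78
APC = C/Y = 4750.78/4473 = 1.06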